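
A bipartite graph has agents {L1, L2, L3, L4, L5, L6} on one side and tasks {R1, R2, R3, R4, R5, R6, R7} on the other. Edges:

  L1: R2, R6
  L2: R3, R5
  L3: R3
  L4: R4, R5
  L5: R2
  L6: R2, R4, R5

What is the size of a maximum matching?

Unit-capacity flow: source→left, listed edges, right→sink; max matching = max flow.
Augmenting path L1→R2 (+1); matched 1.
Augmenting path L2→R3 (+1); matched 2.
Augmenting path L4→R4 (+1); matched 3.
Augmenting path L6→R5 (+1); matched 4.
Augmenting path L5→R2→L1→R6 (+1); matched 5.
No augmenting path remains; maximum matching = 5.
König certificate: {L1, R2, R3, R4, R5} is a vertex cover of size 5 (every listed pair touches it), so no matching can be larger.

5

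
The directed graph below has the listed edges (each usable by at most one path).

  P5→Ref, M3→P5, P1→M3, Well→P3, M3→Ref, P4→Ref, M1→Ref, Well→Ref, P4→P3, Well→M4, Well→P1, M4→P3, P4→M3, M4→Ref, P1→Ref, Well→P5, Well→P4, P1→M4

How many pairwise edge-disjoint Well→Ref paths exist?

Assign every edge capacity 1; by Menger, the answer equals the max flow.
Path Well→Ref (+1); total 1.
Path Well→P1→Ref (+1); total 2.
Path Well→P4→Ref (+1); total 3.
Path Well→P5→Ref (+1); total 4.
Path Well→M4→Ref (+1); total 5.
No residual Well→Ref path; max flow = 5.
Certifying cut of size 5: {Well→M4, Well→P1, Well→P4, Well→P5, Well→Ref}.

5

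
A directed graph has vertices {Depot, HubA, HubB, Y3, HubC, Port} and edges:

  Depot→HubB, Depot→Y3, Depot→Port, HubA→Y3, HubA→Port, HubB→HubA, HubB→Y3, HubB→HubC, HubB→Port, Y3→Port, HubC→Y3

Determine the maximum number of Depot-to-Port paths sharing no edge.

Assign every edge capacity 1; by Menger, the answer equals the max flow.
Path Depot→Port (+1); total 1.
Path Depot→HubB→Port (+1); total 2.
Path Depot→Y3→Port (+1); total 3.
No residual Depot→Port path; max flow = 3.
Certifying cut of size 3: {Depot→HubB, Depot→Port, Depot→Y3}.

3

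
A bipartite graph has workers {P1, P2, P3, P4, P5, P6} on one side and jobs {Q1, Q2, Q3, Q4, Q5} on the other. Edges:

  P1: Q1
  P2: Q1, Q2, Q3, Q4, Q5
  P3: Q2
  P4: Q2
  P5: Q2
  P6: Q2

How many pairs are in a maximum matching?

3

Unit-capacity flow: source→left, listed edges, right→sink; max matching = max flow.
Augmenting path P1→Q1 (+1); matched 1.
Augmenting path P2→Q2 (+1); matched 2.
Augmenting path P3→Q2→P2→Q3 (+1); matched 3.
No augmenting path remains; maximum matching = 3.
König certificate: {P1, P2, Q2} is a vertex cover of size 3 (every listed pair touches it), so no matching can be larger.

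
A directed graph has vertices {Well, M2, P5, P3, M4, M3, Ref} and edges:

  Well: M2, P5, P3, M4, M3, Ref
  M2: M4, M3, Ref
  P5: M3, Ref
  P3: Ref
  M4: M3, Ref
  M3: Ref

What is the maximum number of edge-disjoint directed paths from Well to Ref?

6

Assign every edge capacity 1; by Menger, the answer equals the max flow.
Path Well→Ref (+1); total 1.
Path Well→M2→Ref (+1); total 2.
Path Well→P5→Ref (+1); total 3.
Path Well→P3→Ref (+1); total 4.
Path Well→M4→Ref (+1); total 5.
Path Well→M3→Ref (+1); total 6.
No residual Well→Ref path; max flow = 6.
Certifying cut of size 6: {Well→M2, Well→M3, Well→M4, Well→P3, Well→P5, Well→Ref}.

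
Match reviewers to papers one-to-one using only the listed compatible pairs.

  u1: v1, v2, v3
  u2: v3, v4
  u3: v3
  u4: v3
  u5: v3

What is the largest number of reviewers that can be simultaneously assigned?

Unit-capacity flow: source→left, listed edges, right→sink; max matching = max flow.
Augmenting path u1→v1 (+1); matched 1.
Augmenting path u2→v3 (+1); matched 2.
Augmenting path u3→v3→u2→v4 (+1); matched 3.
No augmenting path remains; maximum matching = 3.
König certificate: {u1, u2, v3} is a vertex cover of size 3 (every listed pair touches it), so no matching can be larger.

3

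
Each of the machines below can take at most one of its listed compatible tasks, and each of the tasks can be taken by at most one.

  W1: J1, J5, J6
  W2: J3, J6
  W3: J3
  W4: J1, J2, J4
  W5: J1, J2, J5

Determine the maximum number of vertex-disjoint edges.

5

Unit-capacity flow: source→left, listed edges, right→sink; max matching = max flow.
Augmenting path W1→J1 (+1); matched 1.
Augmenting path W2→J3 (+1); matched 2.
Augmenting path W4→J2 (+1); matched 3.
Augmenting path W5→J5 (+1); matched 4.
Augmenting path W3→J3→W2→J6 (+1); matched 5.
No augmenting path remains; maximum matching = 5.
König certificate: {W1, W2, W3, W4, W5} is a vertex cover of size 5 (every listed pair touches it), so no matching can be larger.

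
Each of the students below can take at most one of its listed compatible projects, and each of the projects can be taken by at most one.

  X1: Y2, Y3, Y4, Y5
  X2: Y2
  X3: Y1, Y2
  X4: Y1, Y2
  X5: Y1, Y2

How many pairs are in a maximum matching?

Unit-capacity flow: source→left, listed edges, right→sink; max matching = max flow.
Augmenting path X1→Y2 (+1); matched 1.
Augmenting path X3→Y1 (+1); matched 2.
Augmenting path X2→Y2→X1→Y3 (+1); matched 3.
No augmenting path remains; maximum matching = 3.
König certificate: {X1, Y1, Y2} is a vertex cover of size 3 (every listed pair touches it), so no matching can be larger.

3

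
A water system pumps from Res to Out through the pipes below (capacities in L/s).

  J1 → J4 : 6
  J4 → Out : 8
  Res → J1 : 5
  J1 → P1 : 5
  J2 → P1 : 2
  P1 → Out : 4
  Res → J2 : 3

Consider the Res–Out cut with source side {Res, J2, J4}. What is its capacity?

15

Edges leaving {Res, J2, J4}: Res→J1 (5), J2→P1 (2), J4→Out (8).
Cut capacity = 5 + 2 + 8 = 15.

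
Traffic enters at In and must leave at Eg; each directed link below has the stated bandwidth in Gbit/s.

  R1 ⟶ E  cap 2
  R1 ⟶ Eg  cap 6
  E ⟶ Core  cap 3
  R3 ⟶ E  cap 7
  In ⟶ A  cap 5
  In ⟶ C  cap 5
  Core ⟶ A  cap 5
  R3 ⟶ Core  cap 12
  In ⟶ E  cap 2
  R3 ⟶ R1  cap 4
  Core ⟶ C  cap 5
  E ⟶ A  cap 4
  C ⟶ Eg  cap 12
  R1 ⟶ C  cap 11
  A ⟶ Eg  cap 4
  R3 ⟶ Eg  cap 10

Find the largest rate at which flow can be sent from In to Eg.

Augment In→C→Eg: bottleneck 5, flow now 5.
Augment In→A→Eg: bottleneck 4, flow now 9.
Augment In→E→Core→C→Eg: bottleneck 2, flow now 11.
No augmenting path remains; maximum flow = 11.
In the residual graph, reachable from In: {In, A}.
Min-cut edges: In→C (5), In→E (2), A→Eg (4); capacity 5 + 2 + 4 = 11.
This cut is saturated, so no flow can exceed 11.

11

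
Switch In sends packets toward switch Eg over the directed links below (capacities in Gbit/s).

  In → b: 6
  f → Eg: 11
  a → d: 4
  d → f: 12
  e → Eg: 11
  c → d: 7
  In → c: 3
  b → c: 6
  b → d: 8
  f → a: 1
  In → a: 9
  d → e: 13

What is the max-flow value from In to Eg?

Augment In→a→d→e→Eg: bottleneck 4, flow now 4.
Augment In→b→d→e→Eg: bottleneck 6, flow now 10.
Augment In→c→d→e→Eg: bottleneck 1, flow now 11.
Augment In→c→d→f→Eg: bottleneck 2, flow now 13.
No augmenting path remains; maximum flow = 13.
In the residual graph, reachable from In: {In, a}.
Min-cut edges: In→b (6), In→c (3), a→d (4); capacity 6 + 3 + 4 = 13.
This cut is saturated, so no flow can exceed 13.

13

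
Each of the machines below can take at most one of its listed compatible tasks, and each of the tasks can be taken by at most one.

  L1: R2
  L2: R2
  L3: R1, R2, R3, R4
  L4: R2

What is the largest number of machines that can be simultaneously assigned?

Unit-capacity flow: source→left, listed edges, right→sink; max matching = max flow.
Augmenting path L1→R2 (+1); matched 1.
Augmenting path L3→R1 (+1); matched 2.
No augmenting path remains; maximum matching = 2.
König certificate: {L3, R2} is a vertex cover of size 2 (every listed pair touches it), so no matching can be larger.

2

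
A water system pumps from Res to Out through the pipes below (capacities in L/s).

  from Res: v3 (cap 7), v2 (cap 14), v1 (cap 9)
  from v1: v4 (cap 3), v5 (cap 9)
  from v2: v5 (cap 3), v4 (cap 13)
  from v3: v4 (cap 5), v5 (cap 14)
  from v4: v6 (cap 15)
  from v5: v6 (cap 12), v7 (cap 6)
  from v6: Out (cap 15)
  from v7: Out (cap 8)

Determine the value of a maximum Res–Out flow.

21

Augment Res→v1→v4→v6→Out: bottleneck 3, flow now 3.
Augment Res→v1→v5→v6→Out: bottleneck 6, flow now 9.
Augment Res→v2→v4→v6→Out: bottleneck 6, flow now 15.
Augment Res→v2→v5→v7→Out: bottleneck 3, flow now 18.
Augment Res→v3→v5→v7→Out: bottleneck 3, flow now 21.
No augmenting path remains; maximum flow = 21.
In the residual graph, reachable from Res: {Res, v1, v2, v3, v4, v5, v6}.
Min-cut edges: v5→v7 (6), v6→Out (15); capacity 6 + 15 = 21.
This cut is saturated, so no flow can exceed 21.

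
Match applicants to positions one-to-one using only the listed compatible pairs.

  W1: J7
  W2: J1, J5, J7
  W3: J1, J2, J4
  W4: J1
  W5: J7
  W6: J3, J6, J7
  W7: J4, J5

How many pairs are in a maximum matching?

6

Unit-capacity flow: source→left, listed edges, right→sink; max matching = max flow.
Augmenting path W1→J7 (+1); matched 1.
Augmenting path W2→J1 (+1); matched 2.
Augmenting path W3→J2 (+1); matched 3.
Augmenting path W6→J3 (+1); matched 4.
Augmenting path W7→J4 (+1); matched 5.
Augmenting path W4→J1→W2→J5 (+1); matched 6.
No augmenting path remains; maximum matching = 6.
König certificate: {W2, W3, W4, W6, W7, J7} is a vertex cover of size 6 (every listed pair touches it), so no matching can be larger.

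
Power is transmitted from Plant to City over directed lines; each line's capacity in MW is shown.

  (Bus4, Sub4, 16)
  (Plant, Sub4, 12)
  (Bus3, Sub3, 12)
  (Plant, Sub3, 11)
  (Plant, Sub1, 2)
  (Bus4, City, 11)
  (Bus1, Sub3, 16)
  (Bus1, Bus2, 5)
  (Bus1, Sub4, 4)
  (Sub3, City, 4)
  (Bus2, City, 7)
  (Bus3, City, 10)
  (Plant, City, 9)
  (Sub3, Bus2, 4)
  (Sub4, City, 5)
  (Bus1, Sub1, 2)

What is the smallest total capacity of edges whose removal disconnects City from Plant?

Augment Plant→City: bottleneck 9, flow now 9.
Augment Plant→Sub3→City: bottleneck 4, flow now 13.
Augment Plant→Sub4→City: bottleneck 5, flow now 18.
Augment Plant→Sub3→Bus2→City: bottleneck 4, flow now 22.
No augmenting path remains; maximum flow = 22.
By max-flow min-cut, the minimum cut capacity equals the max flow.
In the residual graph, reachable from Plant: {Plant, Sub1, Sub3, Sub4}.
Min-cut edges: Plant→City (9), Sub3→Bus2 (4), Sub3→City (4), Sub4→City (5); capacity 9 + 4 + 4 + 5 = 22.

22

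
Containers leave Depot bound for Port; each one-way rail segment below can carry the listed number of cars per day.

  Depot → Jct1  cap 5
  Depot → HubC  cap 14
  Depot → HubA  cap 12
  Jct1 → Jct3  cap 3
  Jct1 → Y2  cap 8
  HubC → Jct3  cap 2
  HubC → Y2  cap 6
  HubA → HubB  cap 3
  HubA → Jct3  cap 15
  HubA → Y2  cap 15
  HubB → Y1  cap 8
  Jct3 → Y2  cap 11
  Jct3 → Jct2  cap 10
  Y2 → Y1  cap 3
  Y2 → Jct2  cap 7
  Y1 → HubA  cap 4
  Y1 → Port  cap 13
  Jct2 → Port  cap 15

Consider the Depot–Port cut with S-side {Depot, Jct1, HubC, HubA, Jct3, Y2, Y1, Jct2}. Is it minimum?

Given cut capacity: 3 + 13 + 15 = 31.
Augment Depot→Jct1→Jct3→Jct2→Port: bottleneck 3, flow now 3.
Augment Depot→Jct1→Y2→Y1→Port: bottleneck 2, flow now 5.
Augment Depot→HubC→Jct3→Jct2→Port: bottleneck 2, flow now 7.
Augment Depot→HubC→Y2→Y1→Port: bottleneck 1, flow now 8.
Augment Depot→HubC→Y2→Jct2→Port: bottleneck 5, flow now 13.
Augment Depot→HubA→HubB→Y1→Port: bottleneck 3, flow now 16.
Augment Depot→HubA→Jct3→Jct2→Port: bottleneck 5, flow now 21.
No augmenting path remains; maximum flow = 21.
In the residual graph, reachable from Depot: {Depot, Jct1, HubC, HubA, Jct3, Y2, Jct2}.
Min-cut edges: HubA→HubB (3), Y2→Y1 (3), Jct2→Port (15); capacity 3 + 3 + 15 = 21.
Cut capacity 31 exceeds the max flow 21, so it is not minimum.

No — its capacity is 31, but the minimum cut has capacity 21.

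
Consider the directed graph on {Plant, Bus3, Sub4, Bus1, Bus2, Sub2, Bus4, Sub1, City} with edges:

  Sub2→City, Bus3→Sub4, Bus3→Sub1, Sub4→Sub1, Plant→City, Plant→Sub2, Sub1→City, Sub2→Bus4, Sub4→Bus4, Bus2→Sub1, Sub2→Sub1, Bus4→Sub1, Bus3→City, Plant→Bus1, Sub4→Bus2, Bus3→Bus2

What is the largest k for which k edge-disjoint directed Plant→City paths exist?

Assign every edge capacity 1; by Menger, the answer equals the max flow.
Path Plant→City (+1); total 1.
Path Plant→Sub2→City (+1); total 2.
No residual Plant→City path; max flow = 2.
Certifying cut of size 2: {Plant→City, Plant→Sub2}.

2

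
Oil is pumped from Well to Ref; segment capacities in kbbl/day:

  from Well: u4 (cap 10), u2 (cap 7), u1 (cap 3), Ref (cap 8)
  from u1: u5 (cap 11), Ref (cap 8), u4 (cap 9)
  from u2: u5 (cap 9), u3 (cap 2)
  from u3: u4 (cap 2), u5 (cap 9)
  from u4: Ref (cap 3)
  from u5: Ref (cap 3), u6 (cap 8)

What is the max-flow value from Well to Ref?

17

Augment Well→Ref: bottleneck 8, flow now 8.
Augment Well→u1→Ref: bottleneck 3, flow now 11.
Augment Well→u4→Ref: bottleneck 3, flow now 14.
Augment Well→u2→u5→Ref: bottleneck 3, flow now 17.
No augmenting path remains; maximum flow = 17.
In the residual graph, reachable from Well: {Well, u2, u3, u4, u5, u6}.
Min-cut edges: Well→u1 (3), Well→Ref (8), u4→Ref (3), u5→Ref (3); capacity 3 + 8 + 3 + 3 = 17.
This cut is saturated, so no flow can exceed 17.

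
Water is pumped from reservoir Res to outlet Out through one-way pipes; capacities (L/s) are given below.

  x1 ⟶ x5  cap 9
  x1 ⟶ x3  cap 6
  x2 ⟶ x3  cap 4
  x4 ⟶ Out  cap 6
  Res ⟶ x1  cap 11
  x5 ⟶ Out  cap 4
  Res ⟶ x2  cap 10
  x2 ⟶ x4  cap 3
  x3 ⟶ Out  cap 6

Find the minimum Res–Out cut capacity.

Augment Res→x1→x3→Out: bottleneck 6, flow now 6.
Augment Res→x1→x5→Out: bottleneck 4, flow now 10.
Augment Res→x2→x4→Out: bottleneck 3, flow now 13.
No augmenting path remains; maximum flow = 13.
By max-flow min-cut, the minimum cut capacity equals the max flow.
In the residual graph, reachable from Res: {Res, x1, x2, x3, x5}.
Min-cut edges: x2→x4 (3), x3→Out (6), x5→Out (4); capacity 3 + 6 + 4 = 13.

13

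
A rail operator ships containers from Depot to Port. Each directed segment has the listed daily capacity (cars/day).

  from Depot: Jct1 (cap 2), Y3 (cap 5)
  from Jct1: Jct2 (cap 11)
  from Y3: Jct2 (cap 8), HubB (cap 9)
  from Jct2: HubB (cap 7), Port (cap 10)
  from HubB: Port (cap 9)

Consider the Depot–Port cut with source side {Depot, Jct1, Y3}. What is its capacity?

Edges leaving {Depot, Jct1, Y3}: Jct1→Jct2 (11), Y3→Jct2 (8), Y3→HubB (9).
Cut capacity = 11 + 8 + 9 = 28.

28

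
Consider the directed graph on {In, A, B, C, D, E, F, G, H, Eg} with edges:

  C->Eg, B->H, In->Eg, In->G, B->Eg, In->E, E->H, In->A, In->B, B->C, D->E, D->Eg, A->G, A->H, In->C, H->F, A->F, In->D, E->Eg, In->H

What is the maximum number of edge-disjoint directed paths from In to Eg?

Assign every edge capacity 1; by Menger, the answer equals the max flow.
Path In→Eg (+1); total 1.
Path In→B→Eg (+1); total 2.
Path In→C→Eg (+1); total 3.
Path In→D→Eg (+1); total 4.
Path In→E→Eg (+1); total 5.
No residual In→Eg path; max flow = 5.
Certifying cut of size 5: {In→B, In→C, In→D, In→E, In→Eg}.

5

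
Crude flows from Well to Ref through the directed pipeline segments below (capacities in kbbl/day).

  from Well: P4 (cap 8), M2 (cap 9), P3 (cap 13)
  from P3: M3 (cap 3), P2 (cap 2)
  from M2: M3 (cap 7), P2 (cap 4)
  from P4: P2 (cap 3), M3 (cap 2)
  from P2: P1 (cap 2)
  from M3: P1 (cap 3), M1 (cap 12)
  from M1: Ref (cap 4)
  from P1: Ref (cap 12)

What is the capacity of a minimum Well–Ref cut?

Augment Well→P3→P2→P1→Ref: bottleneck 2, flow now 2.
Augment Well→P3→M3→M1→Ref: bottleneck 3, flow now 5.
Augment Well→M2→M3→M1→Ref: bottleneck 1, flow now 6.
Augment Well→M2→M3→P1→Ref: bottleneck 3, flow now 9.
No augmenting path remains; maximum flow = 9.
By max-flow min-cut, the minimum cut capacity equals the max flow.
In the residual graph, reachable from Well: {Well, P3, M2, P4, P2, M3, M1}.
Min-cut edges: P2→P1 (2), M3→P1 (3), M1→Ref (4); capacity 2 + 3 + 4 = 9.

9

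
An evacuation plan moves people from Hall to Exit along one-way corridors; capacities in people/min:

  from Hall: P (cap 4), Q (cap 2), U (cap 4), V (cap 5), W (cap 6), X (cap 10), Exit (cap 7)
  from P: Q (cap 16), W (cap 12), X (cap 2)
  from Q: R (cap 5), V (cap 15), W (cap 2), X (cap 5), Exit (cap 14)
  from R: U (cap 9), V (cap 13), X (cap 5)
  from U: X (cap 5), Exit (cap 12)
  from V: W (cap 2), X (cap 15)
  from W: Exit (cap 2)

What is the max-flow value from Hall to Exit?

Augment Hall→Exit: bottleneck 7, flow now 7.
Augment Hall→Q→Exit: bottleneck 2, flow now 9.
Augment Hall→U→Exit: bottleneck 4, flow now 13.
Augment Hall→W→Exit: bottleneck 2, flow now 15.
Augment Hall→P→Q→Exit: bottleneck 4, flow now 19.
No augmenting path remains; maximum flow = 19.
In the residual graph, reachable from Hall: {Hall, V, W, X}.
Min-cut edges: Hall→P (4), Hall→Q (2), Hall→U (4), Hall→Exit (7), W→Exit (2); capacity 4 + 2 + 4 + 7 + 2 = 19.
This cut is saturated, so no flow can exceed 19.

19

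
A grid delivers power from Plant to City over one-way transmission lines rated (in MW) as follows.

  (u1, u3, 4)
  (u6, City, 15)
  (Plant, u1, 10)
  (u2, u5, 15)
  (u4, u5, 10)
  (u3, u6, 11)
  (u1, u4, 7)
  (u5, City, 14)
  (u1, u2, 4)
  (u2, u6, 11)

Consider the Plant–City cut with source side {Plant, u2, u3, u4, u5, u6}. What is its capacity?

Edges leaving {Plant, u2, u3, u4, u5, u6}: Plant→u1 (10), u5→City (14), u6→City (15).
Cut capacity = 10 + 14 + 15 = 39.

39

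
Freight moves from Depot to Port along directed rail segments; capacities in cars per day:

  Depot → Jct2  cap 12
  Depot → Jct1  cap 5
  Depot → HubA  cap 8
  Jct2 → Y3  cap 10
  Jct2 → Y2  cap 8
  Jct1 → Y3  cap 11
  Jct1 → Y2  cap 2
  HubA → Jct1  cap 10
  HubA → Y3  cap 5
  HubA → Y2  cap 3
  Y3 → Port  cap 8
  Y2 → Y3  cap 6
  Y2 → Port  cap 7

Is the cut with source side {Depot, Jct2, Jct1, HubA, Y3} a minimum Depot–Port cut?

No — its capacity is 21, but the minimum cut has capacity 15.

Given cut capacity: 8 + 2 + 3 + 8 = 21.
Augment Depot→Jct2→Y3→Port: bottleneck 8, flow now 8.
Augment Depot→Jct2→Y2→Port: bottleneck 4, flow now 12.
Augment Depot→Jct1→Y2→Port: bottleneck 2, flow now 14.
Augment Depot→HubA→Y2→Port: bottleneck 1, flow now 15.
No augmenting path remains; maximum flow = 15.
In the residual graph, reachable from Depot: {Depot, Jct2, Jct1, HubA, Y3, Y2}.
Min-cut edges: Y3→Port (8), Y2→Port (7); capacity 8 + 7 = 15.
Cut capacity 21 exceeds the max flow 15, so it is not minimum.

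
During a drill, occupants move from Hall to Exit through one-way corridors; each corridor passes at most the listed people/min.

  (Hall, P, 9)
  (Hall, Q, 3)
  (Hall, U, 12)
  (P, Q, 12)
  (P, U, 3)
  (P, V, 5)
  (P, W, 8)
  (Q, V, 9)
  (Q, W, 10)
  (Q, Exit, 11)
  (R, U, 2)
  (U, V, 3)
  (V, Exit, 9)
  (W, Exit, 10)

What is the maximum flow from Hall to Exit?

15

Augment Hall→Q→Exit: bottleneck 3, flow now 3.
Augment Hall→P→Q→Exit: bottleneck 8, flow now 11.
Augment Hall→P→V→Exit: bottleneck 1, flow now 12.
Augment Hall→U→V→Exit: bottleneck 3, flow now 15.
No augmenting path remains; maximum flow = 15.
In the residual graph, reachable from Hall: {Hall, U}.
Min-cut edges: Hall→P (9), Hall→Q (3), U→V (3); capacity 9 + 3 + 3 = 15.
This cut is saturated, so no flow can exceed 15.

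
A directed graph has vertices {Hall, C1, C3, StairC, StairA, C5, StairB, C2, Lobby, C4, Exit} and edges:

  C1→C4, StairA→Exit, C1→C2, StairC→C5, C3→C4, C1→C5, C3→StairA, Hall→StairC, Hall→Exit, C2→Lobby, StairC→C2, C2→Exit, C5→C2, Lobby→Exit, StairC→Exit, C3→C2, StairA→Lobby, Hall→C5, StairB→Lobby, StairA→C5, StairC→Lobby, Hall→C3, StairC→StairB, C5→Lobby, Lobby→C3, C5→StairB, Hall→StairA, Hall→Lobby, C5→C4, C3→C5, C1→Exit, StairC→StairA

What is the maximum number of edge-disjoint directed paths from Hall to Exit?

Assign every edge capacity 1; by Menger, the answer equals the max flow.
Path Hall→Exit (+1); total 1.
Path Hall→StairC→Exit (+1); total 2.
Path Hall→StairA→Exit (+1); total 3.
Path Hall→Lobby→Exit (+1); total 4.
Path Hall→C3→C2→Exit (+1); total 5.
No residual Hall→Exit path; max flow = 5.
Certifying cut of size 5: {C2→Exit, Hall→Exit, Hall→StairC, Lobby→Exit, StairA→Exit}.

5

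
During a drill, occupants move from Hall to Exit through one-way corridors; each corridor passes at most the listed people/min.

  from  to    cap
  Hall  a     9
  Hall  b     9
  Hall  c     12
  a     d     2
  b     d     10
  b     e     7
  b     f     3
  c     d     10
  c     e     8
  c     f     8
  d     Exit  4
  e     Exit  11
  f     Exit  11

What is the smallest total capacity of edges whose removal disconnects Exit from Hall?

Augment Hall→a→d→Exit: bottleneck 2, flow now 2.
Augment Hall→b→d→Exit: bottleneck 2, flow now 4.
Augment Hall→b→e→Exit: bottleneck 7, flow now 11.
Augment Hall→c→e→Exit: bottleneck 4, flow now 15.
Augment Hall→c→f→Exit: bottleneck 8, flow now 23.
No augmenting path remains; maximum flow = 23.
By max-flow min-cut, the minimum cut capacity equals the max flow.
In the residual graph, reachable from Hall: {Hall, a}.
Min-cut edges: Hall→b (9), Hall→c (12), a→d (2); capacity 9 + 12 + 2 = 23.

23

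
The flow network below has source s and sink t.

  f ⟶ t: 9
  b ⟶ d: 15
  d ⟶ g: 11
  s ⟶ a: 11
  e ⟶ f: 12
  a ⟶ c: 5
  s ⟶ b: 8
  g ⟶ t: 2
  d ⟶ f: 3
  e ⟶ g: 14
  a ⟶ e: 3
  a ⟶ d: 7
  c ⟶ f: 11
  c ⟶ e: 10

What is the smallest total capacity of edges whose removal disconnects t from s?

11

Augment s→a→c→f→t: bottleneck 5, flow now 5.
Augment s→a→d→f→t: bottleneck 3, flow now 8.
Augment s→a→d→g→t: bottleneck 2, flow now 10.
Augment s→a→e→f→t: bottleneck 1, flow now 11.
No augmenting path remains; maximum flow = 11.
By max-flow min-cut, the minimum cut capacity equals the max flow.
In the residual graph, reachable from s: {s, a, b, c, d, e, f, g}.
Min-cut edges: f→t (9), g→t (2); capacity 9 + 2 = 11.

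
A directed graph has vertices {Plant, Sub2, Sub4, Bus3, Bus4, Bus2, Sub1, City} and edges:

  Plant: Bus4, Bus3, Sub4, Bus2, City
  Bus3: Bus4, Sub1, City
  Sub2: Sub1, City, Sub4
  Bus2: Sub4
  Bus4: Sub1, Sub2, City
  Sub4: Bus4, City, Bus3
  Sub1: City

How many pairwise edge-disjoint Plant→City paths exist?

5

Assign every edge capacity 1; by Menger, the answer equals the max flow.
Path Plant→City (+1); total 1.
Path Plant→Sub4→City (+1); total 2.
Path Plant→Bus3→City (+1); total 3.
Path Plant→Bus4→City (+1); total 4.
Path Plant→Bus2→Sub4→Bus3→Sub1→City (+1); total 5.
No residual Plant→City path; max flow = 5.
Certifying cut of size 5: {Plant→Bus2, Plant→Bus3, Plant→Bus4, Plant→City, Plant→Sub4}.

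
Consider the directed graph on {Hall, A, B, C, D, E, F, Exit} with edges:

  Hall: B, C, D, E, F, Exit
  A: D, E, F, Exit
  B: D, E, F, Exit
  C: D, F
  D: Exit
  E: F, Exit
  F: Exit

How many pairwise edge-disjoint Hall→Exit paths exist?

5

Assign every edge capacity 1; by Menger, the answer equals the max flow.
Path Hall→Exit (+1); total 1.
Path Hall→B→Exit (+1); total 2.
Path Hall→D→Exit (+1); total 3.
Path Hall→E→Exit (+1); total 4.
Path Hall→F→Exit (+1); total 5.
No residual Hall→Exit path; max flow = 5.
Certifying cut of size 5: {D→Exit, F→Exit, Hall→B, Hall→E, Hall→Exit}.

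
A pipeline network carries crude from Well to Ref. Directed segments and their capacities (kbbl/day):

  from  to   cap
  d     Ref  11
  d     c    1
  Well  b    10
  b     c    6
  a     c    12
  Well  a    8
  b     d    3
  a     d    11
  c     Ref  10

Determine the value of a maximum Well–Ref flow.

Augment Well→a→c→Ref: bottleneck 8, flow now 8.
Augment Well→b→c→Ref: bottleneck 2, flow now 10.
Augment Well→b→d→Ref: bottleneck 3, flow now 13.
Augment Well→b→c→a→d→Ref: bottleneck 4, flow now 17. (uses reverse residual edge)
No augmenting path remains; maximum flow = 17.
In the residual graph, reachable from Well: {Well, b}.
Min-cut edges: Well→a (8), b→c (6), b→d (3); capacity 8 + 6 + 3 = 17.
This cut is saturated, so no flow can exceed 17.

17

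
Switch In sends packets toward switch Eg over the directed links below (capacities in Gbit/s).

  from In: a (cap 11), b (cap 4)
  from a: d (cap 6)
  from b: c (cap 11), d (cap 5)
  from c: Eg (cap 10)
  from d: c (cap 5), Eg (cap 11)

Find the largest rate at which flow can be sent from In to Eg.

Augment In→a→d→Eg: bottleneck 6, flow now 6.
Augment In→b→c→Eg: bottleneck 4, flow now 10.
No augmenting path remains; maximum flow = 10.
In the residual graph, reachable from In: {In, a}.
Min-cut edges: In→b (4), a→d (6); capacity 4 + 6 = 10.
This cut is saturated, so no flow can exceed 10.

10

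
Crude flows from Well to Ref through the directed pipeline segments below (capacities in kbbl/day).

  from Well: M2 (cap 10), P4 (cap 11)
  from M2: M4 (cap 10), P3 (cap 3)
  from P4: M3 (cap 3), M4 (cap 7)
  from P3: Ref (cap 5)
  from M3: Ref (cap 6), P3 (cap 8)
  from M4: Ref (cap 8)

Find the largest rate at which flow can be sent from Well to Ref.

Augment Well→M2→P3→Ref: bottleneck 3, flow now 3.
Augment Well→M2→M4→Ref: bottleneck 7, flow now 10.
Augment Well→P4→M3→Ref: bottleneck 3, flow now 13.
Augment Well→P4→M4→Ref: bottleneck 1, flow now 14.
No augmenting path remains; maximum flow = 14.
In the residual graph, reachable from Well: {Well, M2, P4, M4}.
Min-cut edges: M2→P3 (3), P4→M3 (3), M4→Ref (8); capacity 3 + 3 + 8 = 14.
This cut is saturated, so no flow can exceed 14.

14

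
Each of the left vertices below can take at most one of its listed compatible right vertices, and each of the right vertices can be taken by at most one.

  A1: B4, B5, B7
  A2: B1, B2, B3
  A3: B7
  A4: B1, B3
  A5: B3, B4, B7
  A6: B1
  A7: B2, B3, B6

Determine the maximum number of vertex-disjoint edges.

7

Unit-capacity flow: source→left, listed edges, right→sink; max matching = max flow.
Augmenting path A1→B4 (+1); matched 1.
Augmenting path A2→B1 (+1); matched 2.
Augmenting path A3→B7 (+1); matched 3.
Augmenting path A4→B3 (+1); matched 4.
Augmenting path A7→B2 (+1); matched 5.
Augmenting path A5→B4→A1→B5 (+1); matched 6.
Augmenting path A6→B1→A2→B2→A7→B6 (+1); matched 7.
No augmenting path remains; maximum matching = 7.
König certificate: {A1, A2, A3, A4, A5, A6, A7} is a vertex cover of size 7 (every listed pair touches it), so no matching can be larger.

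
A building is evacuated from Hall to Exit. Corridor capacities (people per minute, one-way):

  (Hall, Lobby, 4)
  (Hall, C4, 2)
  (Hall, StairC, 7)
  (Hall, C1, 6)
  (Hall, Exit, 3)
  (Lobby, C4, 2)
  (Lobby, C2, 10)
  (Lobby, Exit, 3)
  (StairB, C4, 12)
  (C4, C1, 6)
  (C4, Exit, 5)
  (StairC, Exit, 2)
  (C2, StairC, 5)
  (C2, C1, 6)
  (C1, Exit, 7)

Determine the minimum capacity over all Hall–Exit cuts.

17

Augment Hall→Exit: bottleneck 3, flow now 3.
Augment Hall→Lobby→Exit: bottleneck 3, flow now 6.
Augment Hall→C4→Exit: bottleneck 2, flow now 8.
Augment Hall→StairC→Exit: bottleneck 2, flow now 10.
Augment Hall→C1→Exit: bottleneck 6, flow now 16.
Augment Hall→Lobby→C4→Exit: bottleneck 1, flow now 17.
No augmenting path remains; maximum flow = 17.
By max-flow min-cut, the minimum cut capacity equals the max flow.
In the residual graph, reachable from Hall: {Hall, StairC}.
Min-cut edges: Hall→Lobby (4), Hall→C4 (2), Hall→C1 (6), Hall→Exit (3), StairC→Exit (2); capacity 4 + 2 + 6 + 3 + 2 = 17.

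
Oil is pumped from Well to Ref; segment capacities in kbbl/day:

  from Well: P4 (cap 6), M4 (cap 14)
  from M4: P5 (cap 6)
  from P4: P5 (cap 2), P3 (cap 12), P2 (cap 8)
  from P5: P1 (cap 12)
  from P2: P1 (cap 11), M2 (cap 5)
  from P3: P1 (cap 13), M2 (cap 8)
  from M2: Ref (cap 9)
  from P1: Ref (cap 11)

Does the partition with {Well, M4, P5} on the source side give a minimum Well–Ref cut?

Given cut capacity: 6 + 12 = 18.
Augment Well→M4→P5→P1→Ref: bottleneck 6, flow now 6.
Augment Well→P4→P5→P1→Ref: bottleneck 2, flow now 8.
Augment Well→P4→P2→M2→Ref: bottleneck 4, flow now 12.
No augmenting path remains; maximum flow = 12.
In the residual graph, reachable from Well: {Well, M4}.
Min-cut edges: Well→P4 (6), M4→P5 (6); capacity 6 + 6 = 12.
Cut capacity 18 exceeds the max flow 12, so it is not minimum.

No — its capacity is 18, but the minimum cut has capacity 12.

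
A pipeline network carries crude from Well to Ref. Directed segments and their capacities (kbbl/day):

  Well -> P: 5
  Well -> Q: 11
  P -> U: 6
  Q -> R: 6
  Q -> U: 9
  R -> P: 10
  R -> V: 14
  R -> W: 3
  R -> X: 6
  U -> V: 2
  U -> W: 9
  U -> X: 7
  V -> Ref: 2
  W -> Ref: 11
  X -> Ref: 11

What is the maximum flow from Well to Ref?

16

Augment Well→P→U→V→Ref: bottleneck 2, flow now 2.
Augment Well→P→U→W→Ref: bottleneck 3, flow now 5.
Augment Well→Q→R→W→Ref: bottleneck 3, flow now 8.
Augment Well→Q→R→X→Ref: bottleneck 3, flow now 11.
Augment Well→Q→U→W→Ref: bottleneck 5, flow now 16.
No augmenting path remains; maximum flow = 16.
In the residual graph, reachable from Well: {Well}.
Min-cut edges: Well→P (5), Well→Q (11); capacity 5 + 11 = 16.
This cut is saturated, so no flow can exceed 16.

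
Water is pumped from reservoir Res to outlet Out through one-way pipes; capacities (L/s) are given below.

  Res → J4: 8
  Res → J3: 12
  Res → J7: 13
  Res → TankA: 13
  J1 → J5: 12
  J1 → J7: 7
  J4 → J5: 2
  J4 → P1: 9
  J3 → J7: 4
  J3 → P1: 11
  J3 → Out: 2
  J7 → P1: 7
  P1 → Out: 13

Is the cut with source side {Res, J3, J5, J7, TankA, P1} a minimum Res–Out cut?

No — its capacity is 23, but the minimum cut has capacity 15.

Given cut capacity: 8 + 2 + 13 = 23.
Augment Res→J3→Out: bottleneck 2, flow now 2.
Augment Res→J4→P1→Out: bottleneck 8, flow now 10.
Augment Res→J3→P1→Out: bottleneck 5, flow now 15.
No augmenting path remains; maximum flow = 15.
In the residual graph, reachable from Res: {Res, J4, J3, J5, J7, TankA, P1}.
Min-cut edges: J3→Out (2), P1→Out (13); capacity 2 + 13 = 15.
Cut capacity 23 exceeds the max flow 15, so it is not minimum.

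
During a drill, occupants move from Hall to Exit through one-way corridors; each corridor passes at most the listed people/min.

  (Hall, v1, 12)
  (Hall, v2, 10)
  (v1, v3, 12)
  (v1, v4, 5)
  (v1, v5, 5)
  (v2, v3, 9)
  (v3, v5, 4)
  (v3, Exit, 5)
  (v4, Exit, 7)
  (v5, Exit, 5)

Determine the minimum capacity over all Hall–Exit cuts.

15

Augment Hall→v1→v3→Exit: bottleneck 5, flow now 5.
Augment Hall→v1→v4→Exit: bottleneck 5, flow now 10.
Augment Hall→v1→v5→Exit: bottleneck 2, flow now 12.
Augment Hall→v2→v3→v5→Exit: bottleneck 3, flow now 15.
No augmenting path remains; maximum flow = 15.
By max-flow min-cut, the minimum cut capacity equals the max flow.
In the residual graph, reachable from Hall: {Hall, v1, v2, v3, v5}.
Min-cut edges: v1→v4 (5), v3→Exit (5), v5→Exit (5); capacity 5 + 5 + 5 = 15.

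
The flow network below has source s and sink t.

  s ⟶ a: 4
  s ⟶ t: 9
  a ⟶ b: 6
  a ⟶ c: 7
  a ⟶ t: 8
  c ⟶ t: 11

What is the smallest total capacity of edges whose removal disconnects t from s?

13

Augment s→t: bottleneck 9, flow now 9.
Augment s→a→t: bottleneck 4, flow now 13.
No augmenting path remains; maximum flow = 13.
By max-flow min-cut, the minimum cut capacity equals the max flow.
In the residual graph, reachable from s: {s}.
Min-cut edges: s→a (4), s→t (9); capacity 4 + 9 = 13.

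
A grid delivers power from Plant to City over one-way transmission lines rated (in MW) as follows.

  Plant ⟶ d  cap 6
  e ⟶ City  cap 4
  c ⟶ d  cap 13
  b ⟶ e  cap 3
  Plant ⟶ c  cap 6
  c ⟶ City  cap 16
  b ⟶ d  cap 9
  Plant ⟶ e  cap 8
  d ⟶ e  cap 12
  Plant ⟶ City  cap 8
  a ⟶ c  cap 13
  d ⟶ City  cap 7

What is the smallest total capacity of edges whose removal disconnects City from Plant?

Augment Plant→City: bottleneck 8, flow now 8.
Augment Plant→c→City: bottleneck 6, flow now 14.
Augment Plant→d→City: bottleneck 6, flow now 20.
Augment Plant→e→City: bottleneck 4, flow now 24.
No augmenting path remains; maximum flow = 24.
By max-flow min-cut, the minimum cut capacity equals the max flow.
In the residual graph, reachable from Plant: {Plant, e}.
Min-cut edges: Plant→c (6), Plant→d (6), Plant→City (8), e→City (4); capacity 6 + 6 + 8 + 4 = 24.

24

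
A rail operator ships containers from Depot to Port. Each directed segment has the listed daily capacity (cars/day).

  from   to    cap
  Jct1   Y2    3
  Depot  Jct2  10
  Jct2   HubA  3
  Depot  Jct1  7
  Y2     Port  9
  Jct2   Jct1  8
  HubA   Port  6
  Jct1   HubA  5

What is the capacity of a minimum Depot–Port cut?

Augment Depot→Jct2→HubA→Port: bottleneck 3, flow now 3.
Augment Depot→Jct1→Y2→Port: bottleneck 3, flow now 6.
Augment Depot→Jct1→HubA→Port: bottleneck 3, flow now 9.
No augmenting path remains; maximum flow = 9.
By max-flow min-cut, the minimum cut capacity equals the max flow.
In the residual graph, reachable from Depot: {Depot, Jct2, Jct1, HubA}.
Min-cut edges: Jct1→Y2 (3), HubA→Port (6); capacity 3 + 6 = 9.

9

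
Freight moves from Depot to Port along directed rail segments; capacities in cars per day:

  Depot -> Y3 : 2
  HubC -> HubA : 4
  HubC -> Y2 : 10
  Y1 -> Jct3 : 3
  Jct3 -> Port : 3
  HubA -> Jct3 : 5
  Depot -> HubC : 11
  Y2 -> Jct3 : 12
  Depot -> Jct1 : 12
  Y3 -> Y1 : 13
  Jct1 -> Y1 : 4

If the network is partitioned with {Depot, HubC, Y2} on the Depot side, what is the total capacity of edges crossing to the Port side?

Edges leaving {Depot, HubC, Y2}: Depot→Y3 (2), Depot→Jct1 (12), HubC→HubA (4), Y2→Jct3 (12).
Cut capacity = 2 + 12 + 4 + 12 = 30.

30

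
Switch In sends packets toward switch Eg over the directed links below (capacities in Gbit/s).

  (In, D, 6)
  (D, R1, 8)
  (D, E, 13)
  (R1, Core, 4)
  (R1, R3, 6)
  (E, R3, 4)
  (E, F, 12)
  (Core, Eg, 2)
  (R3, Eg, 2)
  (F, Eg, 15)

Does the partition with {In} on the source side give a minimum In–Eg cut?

Given cut capacity: 6 = 6.
Augment In→D→R1→Core→Eg: bottleneck 2, flow now 2.
Augment In→D→R1→R3→Eg: bottleneck 2, flow now 4.
Augment In→D→E→F→Eg: bottleneck 2, flow now 6.
No augmenting path remains; maximum flow = 6.
Cut capacity 6 equals the max flow, so it is a minimum cut.

Yes — it is a minimum cut (capacity 6).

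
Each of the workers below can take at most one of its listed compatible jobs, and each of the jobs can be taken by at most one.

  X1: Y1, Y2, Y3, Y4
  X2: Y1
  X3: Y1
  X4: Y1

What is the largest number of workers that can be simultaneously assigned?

2

Unit-capacity flow: source→left, listed edges, right→sink; max matching = max flow.
Augmenting path X1→Y1 (+1); matched 1.
Augmenting path X2→Y1→X1→Y2 (+1); matched 2.
No augmenting path remains; maximum matching = 2.
König certificate: {X1, Y1} is a vertex cover of size 2 (every listed pair touches it), so no matching can be larger.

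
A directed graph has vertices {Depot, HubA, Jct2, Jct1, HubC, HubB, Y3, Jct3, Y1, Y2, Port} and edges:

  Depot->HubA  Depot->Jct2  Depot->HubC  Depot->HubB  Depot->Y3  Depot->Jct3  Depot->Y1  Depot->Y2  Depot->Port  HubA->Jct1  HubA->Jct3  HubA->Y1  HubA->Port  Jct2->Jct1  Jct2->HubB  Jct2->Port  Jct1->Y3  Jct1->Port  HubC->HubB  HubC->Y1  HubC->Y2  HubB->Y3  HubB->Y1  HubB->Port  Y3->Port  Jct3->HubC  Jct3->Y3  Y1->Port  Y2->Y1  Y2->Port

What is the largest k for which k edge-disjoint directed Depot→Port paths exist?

Assign every edge capacity 1; by Menger, the answer equals the max flow.
Path Depot→Port (+1); total 1.
Path Depot→HubA→Port (+1); total 2.
Path Depot→Jct2→Port (+1); total 3.
Path Depot→HubB→Port (+1); total 4.
Path Depot→Y3→Port (+1); total 5.
Path Depot→Y1→Port (+1); total 6.
Path Depot→Y2→Port (+1); total 7.
No residual Depot→Port path; max flow = 7.
Certifying cut of size 7: {Depot→HubA, Depot→Jct2, Depot→Port, HubB→Port, Y1→Port, Y2→Port, Y3→Port}.

7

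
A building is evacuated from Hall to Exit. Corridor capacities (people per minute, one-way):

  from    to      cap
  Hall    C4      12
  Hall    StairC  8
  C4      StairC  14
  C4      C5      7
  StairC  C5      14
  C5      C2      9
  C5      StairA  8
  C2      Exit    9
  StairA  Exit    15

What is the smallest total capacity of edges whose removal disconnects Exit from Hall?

17

Augment Hall→C4→C5→C2→Exit: bottleneck 7, flow now 7.
Augment Hall→StairC→C5→C2→Exit: bottleneck 2, flow now 9.
Augment Hall→StairC→C5→StairA→Exit: bottleneck 6, flow now 15.
Augment Hall→C4→StairC→C5→StairA→Exit: bottleneck 2, flow now 17.
No augmenting path remains; maximum flow = 17.
By max-flow min-cut, the minimum cut capacity equals the max flow.
In the residual graph, reachable from Hall: {Hall, C4, StairC, C5}.
Min-cut edges: C5→C2 (9), C5→StairA (8); capacity 9 + 8 = 17.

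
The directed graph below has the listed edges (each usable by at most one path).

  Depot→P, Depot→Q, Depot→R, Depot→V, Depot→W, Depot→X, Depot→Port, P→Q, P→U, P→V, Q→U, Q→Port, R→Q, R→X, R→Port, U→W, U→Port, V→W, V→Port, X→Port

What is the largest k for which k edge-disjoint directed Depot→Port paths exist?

6

Assign every edge capacity 1; by Menger, the answer equals the max flow.
Path Depot→Port (+1); total 1.
Path Depot→Q→Port (+1); total 2.
Path Depot→R→Port (+1); total 3.
Path Depot→V→Port (+1); total 4.
Path Depot→X→Port (+1); total 5.
Path Depot→P→U→Port (+1); total 6.
No residual Depot→Port path; max flow = 6.
Certifying cut of size 6: {Depot→P, Depot→Port, Depot→Q, Depot→R, Depot→V, Depot→X}.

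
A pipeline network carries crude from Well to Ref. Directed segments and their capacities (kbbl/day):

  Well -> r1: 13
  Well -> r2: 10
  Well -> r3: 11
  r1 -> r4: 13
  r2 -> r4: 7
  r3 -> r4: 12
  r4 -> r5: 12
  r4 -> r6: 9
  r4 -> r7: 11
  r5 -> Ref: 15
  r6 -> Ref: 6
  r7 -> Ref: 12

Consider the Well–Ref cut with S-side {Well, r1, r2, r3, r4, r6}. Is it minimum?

Given cut capacity: 12 + 11 + 6 = 29.
Augment Well→r1→r4→r5→Ref: bottleneck 12, flow now 12.
Augment Well→r1→r4→r6→Ref: bottleneck 1, flow now 13.
Augment Well→r2→r4→r6→Ref: bottleneck 5, flow now 18.
Augment Well→r2→r4→r7→Ref: bottleneck 2, flow now 20.
Augment Well→r3→r4→r7→Ref: bottleneck 9, flow now 29.
No augmenting path remains; maximum flow = 29.
Cut capacity 29 equals the max flow, so it is a minimum cut.

Yes — it is a minimum cut (capacity 29).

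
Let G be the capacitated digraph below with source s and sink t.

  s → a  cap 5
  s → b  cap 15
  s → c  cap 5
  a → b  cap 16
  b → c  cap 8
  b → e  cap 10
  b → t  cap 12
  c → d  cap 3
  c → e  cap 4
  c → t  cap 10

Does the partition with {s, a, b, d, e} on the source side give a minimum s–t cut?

No — its capacity is 25, but the minimum cut has capacity 22.

Given cut capacity: 5 + 8 + 12 = 25.
Augment s→b→t: bottleneck 12, flow now 12.
Augment s→c→t: bottleneck 5, flow now 17.
Augment s→b→c→t: bottleneck 3, flow now 20.
Augment s→a→b→c→t: bottleneck 2, flow now 22.
No augmenting path remains; maximum flow = 22.
In the residual graph, reachable from s: {s, a, b, c, d, e}.
Min-cut edges: b→t (12), c→t (10); capacity 12 + 10 = 22.
Cut capacity 25 exceeds the max flow 22, so it is not minimum.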